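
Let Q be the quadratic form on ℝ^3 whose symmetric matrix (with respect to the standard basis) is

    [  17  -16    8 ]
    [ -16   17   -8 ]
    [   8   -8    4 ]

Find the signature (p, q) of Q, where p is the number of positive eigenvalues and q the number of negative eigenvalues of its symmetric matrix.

(3, 0)

Applying the same elementary operations to the rows and columns of A produces a congruent diagonal matrix with entries 17, 33/17, 4/33.
So there are 3 positive pivots.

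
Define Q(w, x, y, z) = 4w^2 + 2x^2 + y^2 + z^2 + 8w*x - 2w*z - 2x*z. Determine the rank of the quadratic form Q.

4

Write A = [[4, 4, 0, -1], [4, 2, 0, -1], [0, 0, 1, 0], [-1, -1, 0, 1]].
Congruent diagonalization of A (simultaneous row and column reduction) yields pivots 4, -2, 1, 3/4.
Counting signs: 3 positive, 1 negative.
The rank is the number of nonzero pivots: 4.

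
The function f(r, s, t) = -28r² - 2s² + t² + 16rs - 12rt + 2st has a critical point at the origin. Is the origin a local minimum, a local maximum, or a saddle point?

saddle point

The Hessian at the origin is H = [[-56, 16, -12], [16, -4, 2], [-12, 2, 2]].
Symmetric row and column elimination reduces H to a congruent diagonal form with pivots -56, 4/7, 1.
Counting signs: 2 positive, 1 negative.
H is indefinite, so the origin is a saddle point.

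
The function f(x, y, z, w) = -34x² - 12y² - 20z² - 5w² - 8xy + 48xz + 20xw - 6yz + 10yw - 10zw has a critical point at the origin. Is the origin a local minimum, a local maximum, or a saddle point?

local maximum

The Hessian at the origin is H = [[-68, -8, 48, 20], [-8, -24, -6, 10], [48, -6, -40, -10], [20, 10, -10, -10]].
Applying the same elementary operations to the rows and columns of H produces a congruent diagonal matrix with entries -68, -392/17, -23/98, -30/23.
That gives 4 negative pivots.
H is negative definite, so the origin is a strict local maximum.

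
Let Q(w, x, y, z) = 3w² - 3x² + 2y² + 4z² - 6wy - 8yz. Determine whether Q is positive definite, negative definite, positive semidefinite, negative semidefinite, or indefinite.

indefinite

Write A = [[3, 0, -3, 0], [0, -3, 0, 0], [-3, 0, 2, -4], [0, 0, -4, 4]].
Symmetric row and column elimination reduces A to a congruent diagonal form with pivots 3, -3, -1, 20.
Counting signs: 2 positive, 2 negative.
Hence Q is indefinite.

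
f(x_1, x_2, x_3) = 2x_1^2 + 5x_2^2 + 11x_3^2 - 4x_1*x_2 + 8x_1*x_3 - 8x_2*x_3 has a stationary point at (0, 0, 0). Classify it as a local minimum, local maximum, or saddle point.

local minimum

The Hessian at the origin is H = [[4, -4, 8], [-4, 10, -8], [8, -8, 22]].
Row-reducing H symmetrically gives the diagonal entries 4, 6, 6.
Counting signs: 3 positive.
H is positive definite, so the origin is a strict local minimum.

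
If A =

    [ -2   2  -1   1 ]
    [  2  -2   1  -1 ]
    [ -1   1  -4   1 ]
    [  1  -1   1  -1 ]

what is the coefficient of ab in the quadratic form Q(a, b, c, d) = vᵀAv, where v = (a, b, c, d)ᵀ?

The coefficient of ab is A[1,2] + A[2,1] = 2·2 = 4.

4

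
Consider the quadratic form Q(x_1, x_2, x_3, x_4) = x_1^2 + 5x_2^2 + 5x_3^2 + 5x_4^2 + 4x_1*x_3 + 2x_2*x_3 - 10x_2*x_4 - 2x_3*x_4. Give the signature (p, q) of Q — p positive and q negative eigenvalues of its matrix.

The associated matrix is A = [[1, 0, 2, 0], [0, 5, 1, -5], [2, 1, 5, -1], [0, -5, -1, 5]].
Applying the same elementary operations to the rows and columns of A produces a congruent diagonal matrix with entries 1, 5, 4/5, 0.
So there are 3 positive, 1 zero pivots.

(3, 0)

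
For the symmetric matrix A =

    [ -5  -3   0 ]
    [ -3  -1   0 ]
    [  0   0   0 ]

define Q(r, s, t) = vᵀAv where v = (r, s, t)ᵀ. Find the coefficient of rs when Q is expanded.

-6

The coefficient of rs is A[1,2] + A[2,1] = 2·(-3) = -6.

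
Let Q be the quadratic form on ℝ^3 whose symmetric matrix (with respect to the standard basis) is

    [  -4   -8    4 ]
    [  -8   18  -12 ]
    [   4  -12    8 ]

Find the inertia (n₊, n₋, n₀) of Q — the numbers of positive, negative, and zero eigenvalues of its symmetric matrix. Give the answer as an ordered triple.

An LDLᵀ factorisation of A has diagonal entries -4, 34, 4/17.
That gives 2 positive, 1 negative pivots.

(2, 1, 0)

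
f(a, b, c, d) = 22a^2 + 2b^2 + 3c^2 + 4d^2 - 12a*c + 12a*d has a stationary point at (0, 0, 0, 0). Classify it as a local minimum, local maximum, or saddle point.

local minimum

The Hessian at the origin is H = [[44, 0, -12, 12], [0, 4, 0, 0], [-12, 0, 6, 0], [12, 0, 0, 8]].
Applying the same elementary operations to the rows and columns of H produces a congruent diagonal matrix with entries 44, 4, 30/11, 4/5.
That gives 4 positive pivots.
H is positive definite, so the origin is a strict local minimum.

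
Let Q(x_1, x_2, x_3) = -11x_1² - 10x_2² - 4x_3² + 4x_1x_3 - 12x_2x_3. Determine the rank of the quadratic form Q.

The associated matrix is A = [[-11, 0, 2], [0, -10, -6], [2, -6, -4]].
Applying the same elementary operations to the rows and columns of A produces a congruent diagonal matrix with entries -11, -10, -2/55.
Counting signs: 3 negative.
The rank is the number of nonzero pivots: 3.

3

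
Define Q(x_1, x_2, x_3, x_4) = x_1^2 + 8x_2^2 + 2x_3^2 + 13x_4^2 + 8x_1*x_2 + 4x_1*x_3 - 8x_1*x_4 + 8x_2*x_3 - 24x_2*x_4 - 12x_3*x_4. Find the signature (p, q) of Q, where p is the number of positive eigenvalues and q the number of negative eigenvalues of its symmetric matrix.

Write A = [[1, 4, 2, -4], [4, 8, 4, -12], [2, 4, 2, -6], [-4, -12, -6, 13]].
Symmetric row and column elimination reduces A to a congruent diagonal form with pivots 1, -8, 0, -1.
So there are 1 positive, 2 negative, 1 zero pivots.

(1, 2)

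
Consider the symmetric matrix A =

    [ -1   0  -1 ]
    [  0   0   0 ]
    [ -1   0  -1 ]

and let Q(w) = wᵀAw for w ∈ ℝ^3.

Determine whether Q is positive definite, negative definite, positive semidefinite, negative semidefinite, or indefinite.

Congruent diagonalization of A (simultaneous row and column reduction) yields pivots -1, 0, 0.
So there are 1 negative, 2 zero pivots.
Hence Q is negative semidefinite.

negative semidefinite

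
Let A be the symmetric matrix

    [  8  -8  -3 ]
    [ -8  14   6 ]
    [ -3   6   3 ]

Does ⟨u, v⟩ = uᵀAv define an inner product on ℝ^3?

yes

An LDLᵀ factorisation of A has diagonal entries 8, 6, 3/8.
So there are 3 positive pivots.
Hence Q is positive definite.
⟨·,·⟩ is an inner product exactly when A is positive definite.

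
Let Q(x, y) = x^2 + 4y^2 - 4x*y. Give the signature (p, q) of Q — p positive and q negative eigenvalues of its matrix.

(1, 0)

The symmetric matrix is A = [[1, -2], [-2, 4]].
Symmetric row and column elimination reduces A to a congruent diagonal form with pivots 1, 0.
So there are 1 positive, 1 zero pivots.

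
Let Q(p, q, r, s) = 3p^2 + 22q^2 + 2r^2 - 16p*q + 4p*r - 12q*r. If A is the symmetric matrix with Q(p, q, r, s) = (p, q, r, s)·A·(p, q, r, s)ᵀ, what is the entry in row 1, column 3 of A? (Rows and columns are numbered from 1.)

The coefficient of p·r in Q is 4. For a symmetric A this equals A[1,3] + A[3,1] = 2·A[1,3].
So A[1,3] = 4/2 = 2.

2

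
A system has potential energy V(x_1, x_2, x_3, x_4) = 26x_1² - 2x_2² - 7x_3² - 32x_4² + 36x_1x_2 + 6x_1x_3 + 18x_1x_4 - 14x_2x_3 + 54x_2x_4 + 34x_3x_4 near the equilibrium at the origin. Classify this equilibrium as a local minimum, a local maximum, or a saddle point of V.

saddle point

The Hessian at the origin is H = [[52, 36, 6, 18], [36, -4, -14, 54], [6, -14, -14, 34], [18, 54, 34, -64]].
Congruent diagonalization of H (simultaneous row and column reduction) yields pivots 52, -376/13, -155/47, -6/31.
That gives 1 positive, 3 negative pivots.
H is indefinite, so the origin is a saddle point.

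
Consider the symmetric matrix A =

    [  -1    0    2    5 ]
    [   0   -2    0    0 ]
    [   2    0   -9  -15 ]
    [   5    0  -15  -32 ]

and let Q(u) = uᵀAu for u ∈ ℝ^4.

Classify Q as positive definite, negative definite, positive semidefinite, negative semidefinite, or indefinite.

negative definite

Leading principal minors: Δ_1 = -1, Δ_2 = 2, Δ_3 = -10, Δ_4 = 20.
The signs alternate starting with Δ_1 < 0, so by Sylvester's criterion Q is negative definite.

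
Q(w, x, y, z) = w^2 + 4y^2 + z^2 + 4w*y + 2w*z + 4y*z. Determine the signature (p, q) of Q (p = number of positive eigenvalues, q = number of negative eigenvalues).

(1, 0)

The symmetric matrix is A = [[1, 0, 2, 1], [0, 0, 0, 0], [2, 0, 4, 2], [1, 0, 2, 1]].
Applying the same elementary operations to the rows and columns of A produces a congruent diagonal matrix with entries 1, 0, 0, 0.
That gives 1 positive, 3 zero pivots.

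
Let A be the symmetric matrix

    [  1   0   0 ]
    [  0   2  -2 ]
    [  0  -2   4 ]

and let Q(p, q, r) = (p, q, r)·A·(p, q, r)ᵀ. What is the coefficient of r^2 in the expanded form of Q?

4

The coefficient of r^2 is the diagonal entry A[3,3] = 4.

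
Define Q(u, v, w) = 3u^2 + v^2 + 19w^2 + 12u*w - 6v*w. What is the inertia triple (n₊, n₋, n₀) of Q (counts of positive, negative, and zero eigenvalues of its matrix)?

The symmetric matrix is A = [[3, 0, 6], [0, 1, -3], [6, -3, 19]].
An LDLᵀ factorisation of A has diagonal entries 3, 1, -2.
Counting signs: 2 positive, 1 negative.

(2, 1, 0)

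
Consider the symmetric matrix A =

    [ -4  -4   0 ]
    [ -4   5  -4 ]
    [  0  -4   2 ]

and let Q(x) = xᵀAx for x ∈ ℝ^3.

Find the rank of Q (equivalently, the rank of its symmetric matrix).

3

Row-reducing A symmetrically gives the diagonal entries -4, 9, 2/9.
Counting signs: 2 positive, 1 negative.
The rank is the number of nonzero pivots: 3.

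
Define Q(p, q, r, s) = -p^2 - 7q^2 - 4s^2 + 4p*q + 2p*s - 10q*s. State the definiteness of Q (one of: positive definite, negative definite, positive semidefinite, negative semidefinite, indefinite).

Write A = [[-1, 2, 0, 1], [2, -7, 0, -5], [0, 0, 0, 0], [1, -5, 0, -4]].
Applying the same elementary operations to the rows and columns of A produces a congruent diagonal matrix with entries -1, -3, 0, 0.
So there are 2 negative, 2 zero pivots.
Hence Q is negative semidefinite.

negative semidefinite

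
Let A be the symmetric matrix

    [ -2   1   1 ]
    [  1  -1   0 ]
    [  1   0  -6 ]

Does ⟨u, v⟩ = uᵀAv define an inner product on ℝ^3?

no

Symmetric row and column elimination reduces A to a congruent diagonal form with pivots -2, -1/2, -5.
Counting signs: 3 negative.
Hence Q is negative definite.
⟨·,·⟩ is an inner product exactly when A is positive definite.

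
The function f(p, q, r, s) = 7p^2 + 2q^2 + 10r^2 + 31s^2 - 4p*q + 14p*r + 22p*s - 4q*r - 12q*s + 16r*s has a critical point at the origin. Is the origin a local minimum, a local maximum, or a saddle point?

local minimum

The Hessian at the origin is H = [[14, -4, 14, 22], [-4, 4, -4, -12], [14, -4, 20, 16], [22, -12, 16, 62]].
Symmetric row and column elimination reduces H to a congruent diagonal form with pivots 14, 20/7, 6, 10.
So there are 4 positive pivots.
H is positive definite, so the origin is a strict local minimum.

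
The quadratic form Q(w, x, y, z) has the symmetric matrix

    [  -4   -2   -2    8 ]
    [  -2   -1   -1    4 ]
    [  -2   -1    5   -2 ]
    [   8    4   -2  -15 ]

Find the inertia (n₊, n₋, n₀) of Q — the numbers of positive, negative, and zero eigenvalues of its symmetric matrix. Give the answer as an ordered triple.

Row-reducing A symmetrically gives the diagonal entries -4, 0, 6, -5.
Counting signs: 1 positive, 2 negative, 1 zero.

(1, 2, 1)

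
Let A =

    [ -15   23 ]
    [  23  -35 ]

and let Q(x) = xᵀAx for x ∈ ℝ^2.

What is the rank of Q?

2

An LDLᵀ factorisation of A has diagonal entries -15, 4/15.
So there are 1 positive, 1 negative pivots.
The rank is the number of nonzero pivots: 2.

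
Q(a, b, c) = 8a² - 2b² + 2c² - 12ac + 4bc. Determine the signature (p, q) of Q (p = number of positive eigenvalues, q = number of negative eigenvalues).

(1, 2)

The symmetric matrix is A = [[8, 0, -6], [0, -2, 2], [-6, 2, 2]].
Congruent diagonalization of A (simultaneous row and column reduction) yields pivots 8, -2, -1/2.
So there are 1 positive, 2 negative pivots.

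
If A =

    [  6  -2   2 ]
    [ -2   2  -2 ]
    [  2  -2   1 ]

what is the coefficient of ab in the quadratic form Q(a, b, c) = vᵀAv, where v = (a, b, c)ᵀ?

-4

The coefficient of ab is A[1,2] + A[2,1] = 2·(-2) = -4.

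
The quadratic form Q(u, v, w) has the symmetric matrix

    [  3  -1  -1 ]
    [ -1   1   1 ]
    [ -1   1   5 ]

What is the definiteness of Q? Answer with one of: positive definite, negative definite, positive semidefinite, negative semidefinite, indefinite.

Leading principal minors: Δ_1 = 3, Δ_2 = 2, Δ_3 = 8.
All leading principal minors are positive, so by Sylvester's criterion Q is positive definite.

positive definite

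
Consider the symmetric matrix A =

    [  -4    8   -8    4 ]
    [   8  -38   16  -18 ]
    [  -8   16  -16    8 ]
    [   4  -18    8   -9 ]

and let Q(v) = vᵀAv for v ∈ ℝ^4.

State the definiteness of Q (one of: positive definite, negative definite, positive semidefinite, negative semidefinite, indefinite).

Symmetric row and column elimination reduces A to a congruent diagonal form with pivots -4, -22, 0, -5/11.
Counting signs: 3 negative, 1 zero.
Hence Q is negative semidefinite.

negative semidefinite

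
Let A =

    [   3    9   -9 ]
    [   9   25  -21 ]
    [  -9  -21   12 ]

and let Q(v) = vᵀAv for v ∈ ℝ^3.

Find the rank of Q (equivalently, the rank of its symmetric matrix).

3

Row-reducing A symmetrically gives the diagonal entries 3, -2, 3.
Counting signs: 2 positive, 1 negative.
The rank is the number of nonzero pivots: 3.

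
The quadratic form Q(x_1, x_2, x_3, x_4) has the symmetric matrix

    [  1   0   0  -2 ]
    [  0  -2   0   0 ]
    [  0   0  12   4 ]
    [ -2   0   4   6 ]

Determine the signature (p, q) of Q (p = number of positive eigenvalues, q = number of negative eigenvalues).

(3, 1)

Symmetric row and column elimination reduces A to a congruent diagonal form with pivots 1, -2, 12, 2/3.
So there are 3 positive, 1 negative pivots.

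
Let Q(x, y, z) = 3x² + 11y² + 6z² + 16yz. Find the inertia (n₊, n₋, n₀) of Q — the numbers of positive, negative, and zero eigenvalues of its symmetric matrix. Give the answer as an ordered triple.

The symmetric matrix is A = [[3, 0, 0], [0, 11, 8], [0, 8, 6]].
An LDLᵀ factorisation of A has diagonal entries 3, 11, 2/11.
Counting signs: 3 positive.

(3, 0, 0)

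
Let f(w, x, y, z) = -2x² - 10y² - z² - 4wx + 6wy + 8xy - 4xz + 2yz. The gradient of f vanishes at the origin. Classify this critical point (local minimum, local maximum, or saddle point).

The Hessian at the origin is H = [[0, -4, 6, 0], [-4, -4, 8, -4], [6, 8, -20, 2], [0, -4, 2, -2]].
H is indefinite, so the origin is a saddle point.

saddle point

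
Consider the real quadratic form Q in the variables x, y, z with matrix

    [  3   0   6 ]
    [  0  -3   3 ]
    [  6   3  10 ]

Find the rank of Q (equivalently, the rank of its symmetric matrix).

Row-reducing A symmetrically gives the diagonal entries 3, -3, 1.
So there are 2 positive, 1 negative pivots.
The rank is the number of nonzero pivots: 3.

3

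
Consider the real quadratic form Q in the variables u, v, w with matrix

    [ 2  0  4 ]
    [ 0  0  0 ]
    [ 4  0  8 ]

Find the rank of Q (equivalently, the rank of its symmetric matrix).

Row-reducing A symmetrically gives the diagonal entries 2, 0, 0.
Counting signs: 1 positive, 2 zero.
The rank is the number of nonzero pivots: 1.

1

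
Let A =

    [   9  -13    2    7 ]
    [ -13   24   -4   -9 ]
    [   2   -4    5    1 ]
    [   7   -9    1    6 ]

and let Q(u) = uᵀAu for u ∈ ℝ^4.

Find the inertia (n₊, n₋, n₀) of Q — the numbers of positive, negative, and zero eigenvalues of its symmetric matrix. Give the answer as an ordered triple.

(4, 0, 0)

An LDLᵀ factorisation of A has diagonal entries 9, 47/9, 203/47, 60/203.
That gives 4 positive pivots.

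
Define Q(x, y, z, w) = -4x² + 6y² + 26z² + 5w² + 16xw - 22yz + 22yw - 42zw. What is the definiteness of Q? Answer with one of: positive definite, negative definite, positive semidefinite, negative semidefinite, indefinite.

The associated matrix is A = [[-4, 0, 0, 8], [0, 6, -11, 11], [0, -11, 26, -21], [8, 11, -21, 5]].
Applying the same elementary operations to the rows and columns of A produces a congruent diagonal matrix with entries -4, 6, 35/6, 5/7.
So there are 3 positive, 1 negative pivots.
Hence Q is indefinite.

indefinite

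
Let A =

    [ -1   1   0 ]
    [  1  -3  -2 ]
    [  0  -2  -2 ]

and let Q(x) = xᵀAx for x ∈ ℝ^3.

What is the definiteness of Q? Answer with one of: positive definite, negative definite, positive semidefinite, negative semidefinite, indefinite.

Row-reducing A symmetrically gives the diagonal entries -1, -2, 0.
That gives 2 negative, 1 zero pivots.
Hence Q is negative semidefinite.

negative semidefinite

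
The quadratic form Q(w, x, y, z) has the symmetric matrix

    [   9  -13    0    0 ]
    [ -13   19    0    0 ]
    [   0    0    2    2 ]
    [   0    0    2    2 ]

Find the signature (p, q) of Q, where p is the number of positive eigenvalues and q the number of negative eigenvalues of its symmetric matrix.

Applying the same elementary operations to the rows and columns of A produces a congruent diagonal matrix with entries 9, 2/9, 2, 0.
Counting signs: 3 positive, 1 zero.

(3, 0)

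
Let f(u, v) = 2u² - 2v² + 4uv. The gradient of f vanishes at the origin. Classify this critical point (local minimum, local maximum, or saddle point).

saddle point

The Hessian at the origin is H = [[4, 4], [4, -4]].
det H = 4·-4 − (4)² = -32 < 0, so H is indefinite.
Therefore the origin is a saddle point.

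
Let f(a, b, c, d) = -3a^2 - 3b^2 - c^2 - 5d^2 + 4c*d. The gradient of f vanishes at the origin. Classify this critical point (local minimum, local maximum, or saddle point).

The Hessian at the origin is H = [[-6, 0, 0, 0], [0, -6, 0, 0], [0, 0, -2, 4], [0, 0, 4, -10]].
Congruent diagonalization of H (simultaneous row and column reduction) yields pivots -6, -6, -2, -2.
So there are 4 negative pivots.
H is negative definite, so the origin is a strict local maximum.

local maximum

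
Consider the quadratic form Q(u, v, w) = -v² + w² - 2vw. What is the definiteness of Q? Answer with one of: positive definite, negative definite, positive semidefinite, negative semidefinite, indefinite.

The symmetric matrix is A = [[0, 0, 0], [0, -1, -1], [0, -1, 1]].
Congruent diagonalization of A (simultaneous row and column reduction) yields pivots 0, -1, 2.
So there are 1 positive, 1 negative, 1 zero pivots.
Hence Q is indefinite.

indefinite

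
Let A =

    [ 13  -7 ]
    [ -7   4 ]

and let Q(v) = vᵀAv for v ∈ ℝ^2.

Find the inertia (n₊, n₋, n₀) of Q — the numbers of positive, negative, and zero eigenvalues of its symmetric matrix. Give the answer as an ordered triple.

Symmetric row and column elimination reduces A to a congruent diagonal form with pivots 13, 3/13.
Counting signs: 2 positive.

(2, 0, 0)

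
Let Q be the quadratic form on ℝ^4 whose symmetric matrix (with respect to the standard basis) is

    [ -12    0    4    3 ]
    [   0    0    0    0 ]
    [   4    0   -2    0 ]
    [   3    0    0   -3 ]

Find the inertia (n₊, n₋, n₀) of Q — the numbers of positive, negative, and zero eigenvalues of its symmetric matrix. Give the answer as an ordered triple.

(0, 3, 1)

Row-reducing A symmetrically gives the diagonal entries -12, 0, -2/3, -3/4.
Counting signs: 3 negative, 1 zero.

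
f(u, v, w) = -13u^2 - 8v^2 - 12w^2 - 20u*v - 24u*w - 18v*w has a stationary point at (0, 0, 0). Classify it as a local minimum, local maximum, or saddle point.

The Hessian at the origin is H = [[-26, -20, -24], [-20, -16, -18], [-24, -18, -24]].
Row-reducing H symmetrically gives the diagonal entries -26, -8/13, -3/2.
That gives 3 negative pivots.
H is negative definite, so the origin is a strict local maximum.

local maximum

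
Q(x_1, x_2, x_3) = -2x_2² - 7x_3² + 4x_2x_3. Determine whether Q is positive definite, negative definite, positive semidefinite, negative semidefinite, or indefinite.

negative semidefinite

The associated matrix is A = [[0, 0, 0], [0, -2, 2], [0, 2, -7]].
Applying the same elementary operations to the rows and columns of A produces a congruent diagonal matrix with entries 0, -2, -5.
That gives 2 negative, 1 zero pivots.
Hence Q is negative semidefinite.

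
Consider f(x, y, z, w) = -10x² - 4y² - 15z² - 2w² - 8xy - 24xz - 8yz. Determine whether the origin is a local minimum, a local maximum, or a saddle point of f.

local maximum

The Hessian at the origin is H = [[-20, -8, -24, 0], [-8, -8, -8, 0], [-24, -8, -30, 0], [0, 0, 0, -4]].
An LDLᵀ factorisation of H has diagonal entries -20, -24/5, -2/3, -4.
Counting signs: 4 negative.
H is negative definite, so the origin is a strict local maximum.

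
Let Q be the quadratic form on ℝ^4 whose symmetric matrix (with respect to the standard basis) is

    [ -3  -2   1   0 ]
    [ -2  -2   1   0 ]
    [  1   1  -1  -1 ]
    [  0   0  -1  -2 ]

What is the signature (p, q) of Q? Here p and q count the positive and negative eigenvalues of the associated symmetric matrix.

(0, 3)

Row-reducing A symmetrically gives the diagonal entries -3, -2/3, -1/2, 0.
So there are 3 negative, 1 zero pivots.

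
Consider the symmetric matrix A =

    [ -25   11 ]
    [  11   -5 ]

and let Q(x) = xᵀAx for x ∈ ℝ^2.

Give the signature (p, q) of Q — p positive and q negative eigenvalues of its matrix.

Applying the same elementary operations to the rows and columns of A produces a congruent diagonal matrix with entries -25, -4/25.
Counting signs: 2 negative.

(0, 2)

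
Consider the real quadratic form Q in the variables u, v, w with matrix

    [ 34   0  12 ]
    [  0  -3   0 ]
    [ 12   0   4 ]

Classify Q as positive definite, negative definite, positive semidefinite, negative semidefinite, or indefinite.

indefinite

Congruent diagonalization of A (simultaneous row and column reduction) yields pivots 34, -3, -4/17.
That gives 1 positive, 2 negative pivots.
Hence Q is indefinite.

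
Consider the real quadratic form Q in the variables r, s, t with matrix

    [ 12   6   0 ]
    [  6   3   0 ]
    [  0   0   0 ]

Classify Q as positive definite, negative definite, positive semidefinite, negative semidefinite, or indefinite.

Applying the same elementary operations to the rows and columns of A produces a congruent diagonal matrix with entries 12, 0, 0.
So there are 1 positive, 2 zero pivots.
Hence Q is positive semidefinite.

positive semidefinite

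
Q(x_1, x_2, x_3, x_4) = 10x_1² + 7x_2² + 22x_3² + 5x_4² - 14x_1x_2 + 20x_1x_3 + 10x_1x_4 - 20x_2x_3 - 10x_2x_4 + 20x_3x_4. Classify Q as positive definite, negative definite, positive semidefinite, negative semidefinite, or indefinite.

The symmetric matrix of Q is A = [[10, -7, 10, 5], [-7, 7, -10, -5], [10, -10, 22, 10], [5, -5, 10, 5]].
Leading principal minors: Δ_1 = 10, Δ_2 = 21, Δ_3 = 162, Δ_4 = 60.
All leading principal minors are positive, so by Sylvester's criterion Q is positive definite.

positive definite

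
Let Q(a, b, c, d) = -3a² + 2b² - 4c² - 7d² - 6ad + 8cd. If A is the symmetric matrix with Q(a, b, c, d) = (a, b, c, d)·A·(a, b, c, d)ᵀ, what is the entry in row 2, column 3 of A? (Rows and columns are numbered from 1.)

The coefficient of b·c in Q is 0. For a symmetric A this equals A[2,3] + A[3,2] = 2·A[2,3].
So A[2,3] = 0/2 = 0.

0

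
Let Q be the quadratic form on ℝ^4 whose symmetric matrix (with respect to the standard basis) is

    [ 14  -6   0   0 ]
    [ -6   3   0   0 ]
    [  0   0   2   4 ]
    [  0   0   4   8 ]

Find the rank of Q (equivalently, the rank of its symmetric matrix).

Symmetric row and column elimination reduces A to a congruent diagonal form with pivots 14, 3/7, 2, 0.
So there are 3 positive, 1 zero pivots.
The rank is the number of nonzero pivots: 3.

3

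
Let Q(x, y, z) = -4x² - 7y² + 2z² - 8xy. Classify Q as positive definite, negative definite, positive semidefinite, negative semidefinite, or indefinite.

The symmetric matrix is A = [[-4, -4, 0], [-4, -7, 0], [0, 0, 2]].
An LDLᵀ factorisation of A has diagonal entries -4, -3, 2.
So there are 1 positive, 2 negative pivots.
Hence Q is indefinite.

indefinite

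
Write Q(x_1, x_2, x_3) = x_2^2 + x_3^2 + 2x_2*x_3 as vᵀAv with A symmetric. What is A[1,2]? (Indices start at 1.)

The coefficient of x_1·x_2 in Q is 0. For a symmetric A this equals A[1,2] + A[2,1] = 2·A[1,2].
So A[1,2] = 0/2 = 0.

0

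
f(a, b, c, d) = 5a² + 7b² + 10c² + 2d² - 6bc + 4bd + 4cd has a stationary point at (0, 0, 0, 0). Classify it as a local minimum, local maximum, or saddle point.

local minimum

The Hessian at the origin is H = [[10, 0, 0, 0], [0, 14, -6, 4], [0, -6, 20, 4], [0, 4, 4, 4]].
Row-reducing H symmetrically gives the diagonal entries 10, 14, 122/7, 60/61.
Counting signs: 4 positive.
H is positive definite, so the origin is a strict local minimum.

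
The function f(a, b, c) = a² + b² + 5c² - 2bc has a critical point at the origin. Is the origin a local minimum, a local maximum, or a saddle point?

local minimum

The Hessian at the origin is H = [[2, 0, 0], [0, 2, -2], [0, -2, 10]].
Symmetric row and column elimination reduces H to a congruent diagonal form with pivots 2, 2, 8.
That gives 3 positive pivots.
H is positive definite, so the origin is a strict local minimum.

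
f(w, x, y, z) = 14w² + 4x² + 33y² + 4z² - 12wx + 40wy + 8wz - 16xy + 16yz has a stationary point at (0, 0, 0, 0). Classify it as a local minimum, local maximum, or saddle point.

local minimum

The Hessian at the origin is H = [[28, -12, 40, 8], [-12, 8, -16, 0], [40, -16, 66, 16], [8, 0, 16, 8]].
Congruent diagonalization of H (simultaneous row and column reduction) yields pivots 28, 20/7, 42/5, 8/21.
That gives 4 positive pivots.
H is positive definite, so the origin is a strict local minimum.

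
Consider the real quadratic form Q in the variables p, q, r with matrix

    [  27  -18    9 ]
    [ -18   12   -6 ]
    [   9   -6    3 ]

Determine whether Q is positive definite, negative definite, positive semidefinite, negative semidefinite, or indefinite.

Congruent diagonalization of A (simultaneous row and column reduction) yields pivots 27, 0, 0.
Counting signs: 1 positive, 2 zero.
Hence Q is positive semidefinite.

positive semidefinite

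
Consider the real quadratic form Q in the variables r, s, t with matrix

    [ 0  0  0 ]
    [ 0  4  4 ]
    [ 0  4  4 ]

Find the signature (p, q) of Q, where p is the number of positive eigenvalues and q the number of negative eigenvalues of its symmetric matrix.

(1, 0)

Congruent diagonalization of A (simultaneous row and column reduction) yields pivots 0, 4, 0.
Counting signs: 1 positive, 2 zero.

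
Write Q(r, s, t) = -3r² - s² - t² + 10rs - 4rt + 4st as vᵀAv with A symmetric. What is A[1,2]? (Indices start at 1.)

The coefficient of r·s in Q is 10. For a symmetric A this equals A[1,2] + A[2,1] = 2·A[1,2].
So A[1,2] = 10/2 = 5.

5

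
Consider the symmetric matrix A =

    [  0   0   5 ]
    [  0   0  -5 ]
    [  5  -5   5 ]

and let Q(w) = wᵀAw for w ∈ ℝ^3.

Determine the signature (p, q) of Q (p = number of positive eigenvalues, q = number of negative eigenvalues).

By Sylvester's law of inertia any congruent diagonalization of A has 1 positive, 1 negative and 1 zero entries.

(1, 1)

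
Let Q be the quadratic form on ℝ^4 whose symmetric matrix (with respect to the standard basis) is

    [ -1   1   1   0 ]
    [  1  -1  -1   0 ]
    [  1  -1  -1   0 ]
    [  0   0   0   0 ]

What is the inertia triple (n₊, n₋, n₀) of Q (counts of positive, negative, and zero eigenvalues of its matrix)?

(0, 1, 3)

Row-reducing A symmetrically gives the diagonal entries -1, 0, 0, 0.
So there are 1 negative, 3 zero pivots.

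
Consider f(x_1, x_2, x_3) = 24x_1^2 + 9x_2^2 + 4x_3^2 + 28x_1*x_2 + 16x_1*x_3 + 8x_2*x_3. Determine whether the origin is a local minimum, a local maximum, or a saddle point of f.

The Hessian at the origin is H = [[48, 28, 16], [28, 18, 8], [16, 8, 8]].
Congruent diagonalization of H (simultaneous row and column reduction) yields pivots 48, 5/3, 8/5.
Counting signs: 3 positive.
H is positive definite, so the origin is a strict local minimum.

local minimum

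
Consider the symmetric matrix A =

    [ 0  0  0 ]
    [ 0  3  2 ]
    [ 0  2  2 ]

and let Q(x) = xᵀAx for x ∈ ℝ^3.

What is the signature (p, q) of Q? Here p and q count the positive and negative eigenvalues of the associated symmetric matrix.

(2, 0)

Congruent diagonalization of A (simultaneous row and column reduction) yields pivots 0, 3, 2/3.
That gives 2 positive, 1 zero pivots.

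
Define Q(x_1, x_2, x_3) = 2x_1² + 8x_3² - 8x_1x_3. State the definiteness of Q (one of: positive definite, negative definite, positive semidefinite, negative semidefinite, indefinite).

positive semidefinite

The symmetric matrix is A = [[2, 0, -4], [0, 0, 0], [-4, 0, 8]].
Symmetric row and column elimination reduces A to a congruent diagonal form with pivots 2, 0, 0.
So there are 1 positive, 2 zero pivots.
Hence Q is positive semidefinite.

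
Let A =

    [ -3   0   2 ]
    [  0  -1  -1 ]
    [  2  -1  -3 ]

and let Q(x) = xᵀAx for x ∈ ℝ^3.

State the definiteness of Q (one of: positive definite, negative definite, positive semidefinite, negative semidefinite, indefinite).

Congruent diagonalization of A (simultaneous row and column reduction) yields pivots -3, -1, -2/3.
So there are 3 negative pivots.
Hence Q is negative definite.

negative definite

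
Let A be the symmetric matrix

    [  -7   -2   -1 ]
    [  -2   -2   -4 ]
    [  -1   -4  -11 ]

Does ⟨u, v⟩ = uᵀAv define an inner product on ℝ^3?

no

Symmetric row and column elimination reduces A to a congruent diagonal form with pivots -7, -10/7, -6/5.
So there are 3 negative pivots.
Hence Q is negative definite.
⟨·,·⟩ is an inner product exactly when A is positive definite.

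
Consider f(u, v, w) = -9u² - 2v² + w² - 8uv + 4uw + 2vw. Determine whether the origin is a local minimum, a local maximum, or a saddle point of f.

The Hessian at the origin is H = [[-18, -8, 4], [-8, -4, 2], [4, 2, 2]].
An LDLᵀ factorisation of H has diagonal entries -18, -4/9, 3.
Counting signs: 1 positive, 2 negative.
H is indefinite, so the origin is a saddle point.

saddle point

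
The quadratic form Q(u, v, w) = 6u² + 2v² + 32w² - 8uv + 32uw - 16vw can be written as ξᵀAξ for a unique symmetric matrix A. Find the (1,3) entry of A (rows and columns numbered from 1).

16

The coefficient of u·w in Q is 32. For a symmetric A this equals A[1,3] + A[3,1] = 2·A[1,3].
So A[1,3] = 32/2 = 16.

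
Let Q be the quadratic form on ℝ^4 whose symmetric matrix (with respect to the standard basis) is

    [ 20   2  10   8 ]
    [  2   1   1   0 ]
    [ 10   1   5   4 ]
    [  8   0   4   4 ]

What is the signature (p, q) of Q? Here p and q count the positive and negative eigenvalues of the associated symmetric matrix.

(2, 0)

Congruent diagonalization of A (simultaneous row and column reduction) yields pivots 20, 4/5, 0, 0.
So there are 2 positive, 2 zero pivots.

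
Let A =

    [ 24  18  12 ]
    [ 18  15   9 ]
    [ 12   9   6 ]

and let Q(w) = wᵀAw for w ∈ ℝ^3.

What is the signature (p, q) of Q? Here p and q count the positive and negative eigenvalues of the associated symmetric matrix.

(2, 0)

Applying the same elementary operations to the rows and columns of A produces a congruent diagonal matrix with entries 24, 3/2, 0.
So there are 2 positive, 1 zero pivots.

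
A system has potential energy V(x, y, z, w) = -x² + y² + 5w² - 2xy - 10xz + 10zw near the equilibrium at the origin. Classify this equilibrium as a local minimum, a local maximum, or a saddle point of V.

saddle point

The Hessian at the origin is H = [[-2, -2, -10, 0], [-2, 2, 0, 0], [-10, 0, 0, 10], [0, 0, 10, 10]].
Congruent diagonalization of H (simultaneous row and column reduction) yields pivots -2, 4, 25, 6.
That gives 3 positive, 1 negative pivots.
H is indefinite, so the origin is a saddle point.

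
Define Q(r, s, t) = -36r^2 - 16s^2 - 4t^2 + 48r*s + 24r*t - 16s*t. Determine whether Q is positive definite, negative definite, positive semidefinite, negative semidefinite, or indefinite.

negative semidefinite

The symmetric matrix is A = [[-36, 24, 12], [24, -16, -8], [12, -8, -4]].
Row-reducing A symmetrically gives the diagonal entries -36, 0, 0.
Counting signs: 1 negative, 2 zero.
Hence Q is negative semidefinite.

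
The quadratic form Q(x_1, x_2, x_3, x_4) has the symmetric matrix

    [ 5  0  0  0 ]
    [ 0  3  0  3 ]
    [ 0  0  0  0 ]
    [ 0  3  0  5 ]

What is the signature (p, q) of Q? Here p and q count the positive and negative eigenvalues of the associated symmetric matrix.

Row-reducing A symmetrically gives the diagonal entries 5, 3, 0, 2.
Counting signs: 3 positive, 1 zero.

(3, 0)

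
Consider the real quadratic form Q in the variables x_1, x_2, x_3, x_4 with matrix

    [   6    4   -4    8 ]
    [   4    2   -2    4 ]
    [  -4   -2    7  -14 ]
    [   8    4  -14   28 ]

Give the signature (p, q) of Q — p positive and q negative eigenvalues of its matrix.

Congruent diagonalization of A (simultaneous row and column reduction) yields pivots 6, -2/3, 5, 0.
So there are 2 positive, 1 negative, 1 zero pivots.

(2, 1)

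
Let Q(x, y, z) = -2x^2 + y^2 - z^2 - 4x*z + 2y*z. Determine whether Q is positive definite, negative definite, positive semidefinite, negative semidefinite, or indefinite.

The symmetric matrix is A = [[-2, 0, -2], [0, 1, 1], [-2, 1, -1]].
Congruent diagonalization of A (simultaneous row and column reduction) yields pivots -2, 1, 0.
Counting signs: 1 positive, 1 negative, 1 zero.
Hence Q is indefinite.

indefinite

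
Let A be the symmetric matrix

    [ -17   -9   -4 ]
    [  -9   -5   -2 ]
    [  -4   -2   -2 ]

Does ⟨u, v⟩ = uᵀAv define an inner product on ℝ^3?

no

Applying the same elementary operations to the rows and columns of A produces a congruent diagonal matrix with entries -17, -4/17, -1.
So there are 3 negative pivots.
Hence Q is negative definite.
⟨·,·⟩ is an inner product exactly when A is positive definite.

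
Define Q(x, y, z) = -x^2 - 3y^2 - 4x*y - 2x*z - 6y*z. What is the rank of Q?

Write A = [[-1, -2, -1], [-2, -3, -3], [-1, -3, 0]].
Applying the same elementary operations to the rows and columns of A produces a congruent diagonal matrix with entries -1, 1, 0.
So there are 1 positive, 1 negative, 1 zero pivots.
The rank is the number of nonzero pivots: 2.

2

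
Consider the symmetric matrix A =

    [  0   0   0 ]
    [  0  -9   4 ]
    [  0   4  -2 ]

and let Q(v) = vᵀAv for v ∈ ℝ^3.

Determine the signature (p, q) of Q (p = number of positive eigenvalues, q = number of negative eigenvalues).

Congruent diagonalization of A (simultaneous row and column reduction) yields pivots 0, -9, -2/9.
That gives 2 negative, 1 zero pivots.

(0, 2)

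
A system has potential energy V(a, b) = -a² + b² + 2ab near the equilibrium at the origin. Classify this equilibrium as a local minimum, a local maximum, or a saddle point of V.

The Hessian at the origin is H = [[-2, 2], [2, 2]].
det H = -2·2 − (2)² = -8 < 0, so H is indefinite.
Therefore the origin is a saddle point.

saddle point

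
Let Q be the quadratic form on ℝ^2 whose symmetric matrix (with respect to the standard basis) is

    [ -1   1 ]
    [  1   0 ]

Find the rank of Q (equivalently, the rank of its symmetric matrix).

2

Congruent diagonalization of A (simultaneous row and column reduction) yields pivots -1, 1.
Counting signs: 1 positive, 1 negative.
The rank is the number of nonzero pivots: 2.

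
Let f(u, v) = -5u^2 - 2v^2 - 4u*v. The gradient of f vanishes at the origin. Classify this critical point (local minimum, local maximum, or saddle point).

local maximum

The Hessian at the origin is H = [[-10, -4], [-4, -4]].
det H = -10·-4 − (-4)² = 24 > 0 and H[1,1] = -10 < 0, so H is negative definite.
Therefore the origin is a local maximum.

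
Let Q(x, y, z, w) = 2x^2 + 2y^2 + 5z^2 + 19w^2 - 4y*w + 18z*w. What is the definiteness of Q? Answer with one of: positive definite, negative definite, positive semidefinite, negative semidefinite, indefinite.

positive definite

The symmetric matrix of Q is A = [[2, 0, 0, 0], [0, 2, 0, -2], [0, 0, 5, 9], [0, -2, 9, 19]].
Leading principal minors: Δ_1 = 2, Δ_2 = 4, Δ_3 = 20, Δ_4 = 16.
All leading principal minors are positive, so by Sylvester's criterion Q is positive definite.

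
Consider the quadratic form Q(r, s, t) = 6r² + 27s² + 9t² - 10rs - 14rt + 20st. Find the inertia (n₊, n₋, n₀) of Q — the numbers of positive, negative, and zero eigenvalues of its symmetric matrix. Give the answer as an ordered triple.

(3, 0, 0)

Write A = [[6, -5, -7], [-5, 27, 10], [-7, 10, 9]].
Symmetric row and column elimination reduces A to a congruent diagonal form with pivots 6, 137/6, 10/137.
Counting signs: 3 positive.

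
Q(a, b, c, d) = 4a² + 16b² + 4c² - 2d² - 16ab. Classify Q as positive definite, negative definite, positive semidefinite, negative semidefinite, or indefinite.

indefinite

Write A = [[4, -8, 0, 0], [-8, 16, 0, 0], [0, 0, 4, 0], [0, 0, 0, -2]].
Symmetric row and column elimination reduces A to a congruent diagonal form with pivots 4, 0, 4, -2.
That gives 2 positive, 1 negative, 1 zero pivots.
Hence Q is indefinite.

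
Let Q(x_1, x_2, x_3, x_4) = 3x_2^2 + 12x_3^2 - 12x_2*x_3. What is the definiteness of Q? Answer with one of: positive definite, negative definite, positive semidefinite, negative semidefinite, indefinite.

The symmetric matrix is A = [[0, 0, 0, 0], [0, 3, -6, 0], [0, -6, 12, 0], [0, 0, 0, 0]].
Symmetric row and column elimination reduces A to a congruent diagonal form with pivots 0, 3, 0, 0.
That gives 1 positive, 3 zero pivots.
Hence Q is positive semidefinite.

positive semidefinite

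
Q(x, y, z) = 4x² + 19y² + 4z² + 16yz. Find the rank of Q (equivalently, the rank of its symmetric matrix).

3

The associated matrix is A = [[4, 0, 0], [0, 19, 8], [0, 8, 4]].
Symmetric row and column elimination reduces A to a congruent diagonal form with pivots 4, 19, 12/19.
Counting signs: 3 positive.
The rank is the number of nonzero pivots: 3.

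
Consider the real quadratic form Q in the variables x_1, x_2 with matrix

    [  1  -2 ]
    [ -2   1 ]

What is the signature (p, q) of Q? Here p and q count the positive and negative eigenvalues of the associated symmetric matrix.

An LDLᵀ factorisation of A has diagonal entries 1, -3.
Counting signs: 1 positive, 1 negative.

(1, 1)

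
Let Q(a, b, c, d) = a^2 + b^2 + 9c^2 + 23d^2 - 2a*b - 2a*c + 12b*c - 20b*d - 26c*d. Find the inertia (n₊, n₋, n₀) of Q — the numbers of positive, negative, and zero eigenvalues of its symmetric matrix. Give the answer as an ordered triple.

The symmetric matrix is A = [[1, -1, -1, 0], [-1, 1, 6, -10], [-1, 6, 9, -13], [0, -10, -13, 23]].
By Sylvester's law of inertia any congruent diagonalization of A has 3 positive, 1 negative and 0 zero entries.

(3, 1, 0)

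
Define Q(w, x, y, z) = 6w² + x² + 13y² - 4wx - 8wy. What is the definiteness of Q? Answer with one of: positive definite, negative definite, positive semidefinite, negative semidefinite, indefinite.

Write A = [[6, -2, -4, 0], [-2, 1, 0, 0], [-4, 0, 13, 0], [0, 0, 0, 0]].
Congruent diagonalization of A (simultaneous row and column reduction) yields pivots 6, 1/3, 5, 0.
So there are 3 positive, 1 zero pivots.
Hence Q is positive semidefinite.

positive semidefinite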